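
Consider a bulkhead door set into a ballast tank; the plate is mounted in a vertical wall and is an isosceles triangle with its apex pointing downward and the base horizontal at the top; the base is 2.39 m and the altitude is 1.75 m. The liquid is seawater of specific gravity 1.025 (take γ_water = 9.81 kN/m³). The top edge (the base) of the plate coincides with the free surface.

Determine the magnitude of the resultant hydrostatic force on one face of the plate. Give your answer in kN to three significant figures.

F ≈ 12.3 kN

γ = 1.025 × 9.81 = 10.05525 kN/m³.
With the apex down, the centroid sits h/3 = 1.75/3 = 0.583333 m below the base (the top edge), so the centroid depth is h_c = 0.583333 m.
A = ½ × 2.39 × 1.75 = 2.09125 m².
Resultant F = γ·h_c·A = 10.05525 × 0.583333 × 2.09125 = 12.2664 kN.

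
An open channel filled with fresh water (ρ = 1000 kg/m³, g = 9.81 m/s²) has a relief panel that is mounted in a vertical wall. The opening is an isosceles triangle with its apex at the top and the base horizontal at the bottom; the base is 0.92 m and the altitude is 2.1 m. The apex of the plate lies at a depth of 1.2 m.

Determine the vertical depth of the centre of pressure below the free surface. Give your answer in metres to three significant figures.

h_p = 2.69 m

γ = ρg = 1000 × 9.81 = 9810 N/m³ = 9.81 kN/m³.
With the apex up, the centroid sits 2h/3 = 2 × 2.1/3 = 1.4 m below the apex, so the centroid depth is h_c = 1.2 + 1.4 = 2.6 m.
A = ½ × 0.92 × 2.1 = 0.966 m².
Resultant F = γ·h_c·A = 9.81 × 2.6 × 0.966 = 24.6388 kN.
I_c = b·h³/36 = 0.92 × 2.1³/36 = 0.23667 m⁴.
Centre of pressure: y_p = y_c + I_c/(y_c·A) = 2.6 + 0.23667/(2.6 × 0.966) = 2.6 + 0.0942308 = 2.69423 m along the plane.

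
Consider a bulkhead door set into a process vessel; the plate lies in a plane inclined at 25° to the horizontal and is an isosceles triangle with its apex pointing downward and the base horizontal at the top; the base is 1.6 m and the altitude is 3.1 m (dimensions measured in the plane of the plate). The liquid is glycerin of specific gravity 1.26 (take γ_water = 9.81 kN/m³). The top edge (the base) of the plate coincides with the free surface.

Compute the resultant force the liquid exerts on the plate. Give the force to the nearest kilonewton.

γ = 1.26 × 9.81 = 12.3606 kN/m³.
Let θ = 25° be the plate's angle to the horizontal; measure y along the incline from where the plane meets the free surface. Vertical depth h = y·sinθ with sinθ = 0.422618.
With the apex down, the centroid sits h/3 = 3.1/3 = 1.03333 m below the base (the top edge), so y_c = 1.03333 m and h_c = 1.03333 × 0.422618 = 0.436704 m.
A = ½ × 1.6 × 3.1 = 2.48 m².
Resultant F = γ·h_c·A = 12.3606 × 0.436704 × 2.48 = 13.3869 kN.

F ≈ 13 kN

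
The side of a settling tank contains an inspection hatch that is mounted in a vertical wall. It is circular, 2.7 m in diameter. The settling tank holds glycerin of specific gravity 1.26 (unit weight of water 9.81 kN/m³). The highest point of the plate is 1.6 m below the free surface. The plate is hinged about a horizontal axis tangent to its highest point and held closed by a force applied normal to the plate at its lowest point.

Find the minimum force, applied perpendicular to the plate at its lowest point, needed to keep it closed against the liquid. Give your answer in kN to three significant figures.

P ≈ 116 kN

γ = 1.26 × 9.81 = 12.3606 kN/m³.
The centroid is at the centre, 1.35 m below the top of the plate, so the centroid depth is h_c = 1.6 + 1.35 = 2.95 m.
A = π(1.35)² = 5.72555 m².
Resultant F = γ·h_c·A = 12.3606 × 2.95 × 5.72555 = 208.775 kN.
I_c = πr⁴/4 = π × 1.35⁴/4 = 2.6087 m⁴.
Centre of pressure: y_p = y_c + I_c/(y_c·A) = 2.95 + 2.6087/(2.95 × 5.72555) = 2.95 + 0.154449 = 3.10445 m along the plane.
The resultant acts 1.35 + 0.154449 = 1.50445 m (along the plate) below the hinge at the top edge, so the moment about the hinge is M = F × 1.50445 = 208.775 × 1.50445 = 314.092 kN·m.
A normal force at the bottom, 2.7 m from the hinge, must supply this moment: P = 314.092/2.7 = 116.33 kN.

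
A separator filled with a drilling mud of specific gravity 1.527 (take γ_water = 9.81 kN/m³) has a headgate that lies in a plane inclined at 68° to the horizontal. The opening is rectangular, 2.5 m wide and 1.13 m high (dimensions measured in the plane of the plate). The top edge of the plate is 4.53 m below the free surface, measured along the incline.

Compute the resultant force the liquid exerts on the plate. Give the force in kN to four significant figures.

F ≈ 199.9 kN

γ = 1.527 × 9.81 = 14.97987 kN/m³.
Let θ = 68° be the plate's angle to the horizontal; measure y along the incline from where the plane meets the free surface. Vertical depth h = y·sinθ with sinθ = 0.927184.
The centroid lies 1.13/2 = 0.565 m below the top edge, so y_c = 4.53 + 0.565 = 5.095 m and h_c = 5.095 × 0.927184 = 4.724 m.
A = 2.5 × 1.13 = 2.825 m².
Resultant F = γ·h_c·A = 14.97987 × 4.724 × 2.825 = 199.911 kN.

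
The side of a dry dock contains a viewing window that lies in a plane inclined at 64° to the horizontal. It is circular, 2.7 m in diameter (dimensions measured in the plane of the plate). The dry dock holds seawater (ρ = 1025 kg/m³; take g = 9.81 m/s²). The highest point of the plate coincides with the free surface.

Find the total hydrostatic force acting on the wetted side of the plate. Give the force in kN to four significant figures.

F ≈ 69.86 kN

γ = ρg = 1025 × 9.81 / 1000 = 10.05525 kN/m³.
Let θ = 64° be the plate's angle to the horizontal; measure y along the incline from where the plane meets the free surface. Vertical depth h = y·sinθ with sinθ = 0.898794.
The centroid is at the centre, 1.35 m below the top of the plate, so y_c = 1.35 m and h_c = 1.35 × 0.898794 = 1.21337 m.
A = π(1.35)² = 5.72555 m².
Resultant F = γ·h_c·A = 10.05525 × 1.21337 × 5.72555 = 69.8559 kN.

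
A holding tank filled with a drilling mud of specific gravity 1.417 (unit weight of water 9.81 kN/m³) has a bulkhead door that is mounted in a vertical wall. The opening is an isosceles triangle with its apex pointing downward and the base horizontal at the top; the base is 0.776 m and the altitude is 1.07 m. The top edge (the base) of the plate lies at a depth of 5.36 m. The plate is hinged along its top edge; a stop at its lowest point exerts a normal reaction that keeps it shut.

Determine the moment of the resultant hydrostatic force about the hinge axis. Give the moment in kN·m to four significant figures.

M ≈ 12.13 kN·m

γ = 1.417 × 9.81 = 13.90077 kN/m³.
With the apex down, the centroid sits h/3 = 1.07/3 = 0.356667 m below the base (the top edge), so the centroid depth is h_c = 5.36 + 0.356667 = 5.71667 m.
A = ½ × 0.776 × 1.07 = 0.41516 m².
Resultant F = γ·h_c·A = 13.90077 × 5.71667 × 0.41516 = 32.9912 kN.
I_c = b·h³/36 = 0.776 × 1.07³/36 = 0.0264065 m⁴.
Centre of pressure: y_p = y_c + I_c/(y_c·A) = 5.71667 + 0.0264065/(5.71667 × 0.41516) = 5.71667 + 0.0111263 = 5.7278 m along the plane.
The resultant acts 0.356667 + 0.0111263 = 0.367793 m (along the plate) below the hinge at the top edge, so the moment about the hinge is M = F × 0.367793 = 32.9912 × 0.367793 = 12.1339 kN·m.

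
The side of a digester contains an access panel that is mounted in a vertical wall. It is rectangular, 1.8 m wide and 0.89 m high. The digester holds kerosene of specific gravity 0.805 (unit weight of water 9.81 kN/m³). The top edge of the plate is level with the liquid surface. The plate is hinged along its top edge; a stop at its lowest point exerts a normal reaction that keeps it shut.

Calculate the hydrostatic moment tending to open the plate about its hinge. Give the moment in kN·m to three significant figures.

γ = 0.805 × 9.81 = 7.89705 kN/m³.
The centroid lies 0.89/2 = 0.445 m below the top edge, so the centroid depth is h_c = 0.445 m.
A = 1.8 × 0.89 = 1.602 m².
Resultant F = γ·h_c·A = 7.89705 × 0.445 × 1.602 = 5.62973 kN.
I_c = b·h³/12 = 1.8 × 0.89³/12 = 0.105745 m⁴.
Centre of pressure: y_p = y_c + I_c/(y_c·A) = 0.445 + 0.105745/(0.445 × 1.602) = 0.445 + 0.148333 = 0.593333 m along the plane.
The resultant acts 0.445 + 0.148333 = 0.593333 m (along the plate) below the hinge at the top edge, so the moment about the hinge is M = F × 0.593333 = 5.62973 × 0.593333 = 3.3403 kN·m.

M ≈ 3.34 kN·m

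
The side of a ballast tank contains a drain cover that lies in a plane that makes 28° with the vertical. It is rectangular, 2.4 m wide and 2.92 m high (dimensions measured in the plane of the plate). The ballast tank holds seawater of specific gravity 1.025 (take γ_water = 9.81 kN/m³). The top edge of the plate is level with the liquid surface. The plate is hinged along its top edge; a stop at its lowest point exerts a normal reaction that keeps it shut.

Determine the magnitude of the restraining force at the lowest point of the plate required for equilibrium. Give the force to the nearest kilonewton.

P ≈ 61 kN

γ = 1.025 × 9.81 = 10.05525 kN/m³.
The plate makes 28° with the vertical, i.e. θ = 90° − 28° = 62° to the horizontal. Measuring y along the incline from the free-surface line, vertical depth h = y·sinθ with sinθ = 0.882948.
The centroid lies 2.92/2 = 1.46 m below the top edge, so y_c = 1.46 m and h_c = 1.46 × 0.882948 = 1.2891 m.
A = 2.4 × 2.92 = 7.008 m².
Resultant F = γ·h_c·A = 10.05525 × 1.2891 × 7.008 = 90.8393 kN.
I_c = b·h³/12 = 2.4 × 2.92³/12 = 4.97942 m⁴.
Centre of pressure: y_p = y_c + I_c/(y_c·A) = 1.46 + 4.97942/(1.46 × 7.008) = 1.46 + 0.486667 = 1.94667 m along the plane.
The resultant acts 1.46 + 0.486667 = 1.94667 m (along the plate) below the hinge at the top edge, so the moment about the hinge is M = F × 1.94667 = 90.8393 × 1.94667 = 176.834 kN·m.
A normal force at the bottom, 2.92 m from the hinge, must supply this moment: P = 176.834/2.92 = 60.5596 kN.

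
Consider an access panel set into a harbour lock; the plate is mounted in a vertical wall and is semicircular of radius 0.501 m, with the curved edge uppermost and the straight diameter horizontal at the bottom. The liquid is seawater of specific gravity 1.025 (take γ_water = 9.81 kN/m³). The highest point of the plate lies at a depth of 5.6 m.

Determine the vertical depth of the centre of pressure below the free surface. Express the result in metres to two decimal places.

γ = 1.025 × 9.81 = 10.05525 kN/m³.
The centroid lies 4r/(3π) = 0.212631 m above the diameter, so r − 4r/(3π) = 0.501 − 0.212631 = 0.288369 m below the topmost point, so the centroid depth is h_c = 5.6 + 0.288369 = 5.88837 m.
A = πr²/2 = π × 0.501²/2 = 0.394271 m².
Resultant F = γ·h_c·A = 10.05525 × 5.88837 × 0.394271 = 23.3444 kN.
I_c = (π/8 − 8/(9π))·r⁴ = 0.109757 × 0.501⁴ = 0.00691486 m⁴.
Centre of pressure: y_p = y_c + I_c/(y_c·A) = 5.88837 + 0.00691486/(5.88837 × 0.394271) = 5.88837 + 0.00297847 = 5.89135 m along the plane.

h_p = 5.89 m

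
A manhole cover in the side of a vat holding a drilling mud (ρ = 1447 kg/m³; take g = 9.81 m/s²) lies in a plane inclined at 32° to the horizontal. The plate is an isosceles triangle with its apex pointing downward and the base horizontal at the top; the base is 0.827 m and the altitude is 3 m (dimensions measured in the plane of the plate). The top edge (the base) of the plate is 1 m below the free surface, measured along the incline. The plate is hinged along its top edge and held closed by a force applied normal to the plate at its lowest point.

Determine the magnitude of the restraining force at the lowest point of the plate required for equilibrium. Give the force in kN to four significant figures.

P ≈ 7.776 kN

γ = ρg = 1447 × 9.81 / 1000 = 14.19507 kN/m³.
Let θ = 32° be the plate's angle to the horizontal; measure y along the incline from where the plane meets the free surface. Vertical depth h = y·sinθ with sinθ = 0.529919.
With the apex down, the centroid sits h/3 = 3/3 = 1 m below the base (the top edge), so y_c = 1 + 1 = 2 m and h_c = 2 × 0.529919 = 1.05984 m.
A = ½ × 0.827 × 3 = 1.2405 m².
Resultant F = γ·h_c·A = 14.19507 × 1.05984 × 1.2405 = 18.6627 kN.
I_c = b·h³/36 = 0.827 × 3³/36 = 0.62025 m⁴.
Centre of pressure: y_p = y_c + I_c/(y_c·A) = 2 + 0.62025/(2 × 1.2405) = 2 + 0.25 = 2.25 m along the plane.
The resultant acts 1 + 0.25 = 1.25 m (along the plate) below the hinge at the top edge, so the moment about the hinge is M = F × 1.25 = 18.6627 × 1.25 = 23.3284 kN·m.
A normal force at the bottom, 3 m from the hinge, must supply this moment: P = 23.3284/3 = 7.77613 kN.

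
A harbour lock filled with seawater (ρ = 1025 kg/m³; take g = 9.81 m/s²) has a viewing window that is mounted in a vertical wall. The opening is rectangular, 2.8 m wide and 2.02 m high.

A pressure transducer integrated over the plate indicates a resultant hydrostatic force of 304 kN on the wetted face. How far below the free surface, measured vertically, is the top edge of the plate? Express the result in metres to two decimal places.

γ = ρg = 1025 × 9.81 / 1000 = 10.05525 kN/m³.
A = 2.8 × 2.02 = 5.656 m².
From F = γ·h_c·A, the centroid depth is h_c = 304/(10.05525 × 5.656) = 5.34529 m.
The centroid lies 2.02/2 = 1.01 m below the top edge, so the top edge sits at h_top = 5.34529 − 1.01 = 4.33529 m below the surface.

d_top ≈ 4.34 m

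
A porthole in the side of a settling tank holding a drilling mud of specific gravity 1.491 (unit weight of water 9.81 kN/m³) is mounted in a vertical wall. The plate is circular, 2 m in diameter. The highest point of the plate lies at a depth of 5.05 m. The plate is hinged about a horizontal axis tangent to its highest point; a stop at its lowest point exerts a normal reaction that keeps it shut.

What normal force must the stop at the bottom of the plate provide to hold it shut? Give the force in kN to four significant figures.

γ = 1.491 × 9.81 = 14.62671 kN/m³.
The centroid is at the centre, 1 m below the top of the plate, so the centroid depth is h_c = 5.05 + 1 = 6.05 m.
A = π(1)² = 3.14159 m².
Resultant F = γ·h_c·A = 14.62671 × 6.05 × 3.14159 = 278.004 kN.
I_c = πr⁴/4 = π × 1⁴/4 = 0.785398 m⁴.
Centre of pressure: y_p = y_c + I_c/(y_c·A) = 6.05 + 0.785398/(6.05 × 3.14159) = 6.05 + 0.0413223 = 6.09132 m along the plane.
The resultant acts 1 + 0.0413223 = 1.04132 m (along the plate) below the hinge at the top edge, so the moment about the hinge is M = F × 1.04132 = 278.004 × 1.04132 = 289.491 kN·m.
A normal force at the bottom, 2 m from the hinge, must supply this moment: P = 289.491/2 = 144.745 kN.

P ≈ 144.7 kN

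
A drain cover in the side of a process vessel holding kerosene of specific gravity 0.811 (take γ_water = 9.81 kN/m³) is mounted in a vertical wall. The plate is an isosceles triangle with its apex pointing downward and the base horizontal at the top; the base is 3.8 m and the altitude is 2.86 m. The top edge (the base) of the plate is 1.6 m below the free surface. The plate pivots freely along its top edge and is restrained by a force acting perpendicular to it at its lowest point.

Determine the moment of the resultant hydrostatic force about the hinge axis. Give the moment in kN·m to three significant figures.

M ≈ 125 kN·m

γ = 0.811 × 9.81 = 7.95591 kN/m³.
With the apex down, the centroid sits h/3 = 2.86/3 = 0.953333 m below the base (the top edge), so the centroid depth is h_c = 1.6 + 0.953333 = 2.55333 m.
A = ½ × 3.8 × 2.86 = 5.434 m².
Resultant F = γ·h_c·A = 7.95591 × 2.55333 × 5.434 = 110.387 kN.
I_c = b·h³/36 = 3.8 × 2.86³/36 = 2.46933 m⁴.
Centre of pressure: y_p = y_c + I_c/(y_c·A) = 2.55333 + 2.46933/(2.55333 × 5.434) = 2.55333 + 0.177972 = 2.7313 m along the plane.
The resultant acts 0.953333 + 0.177972 = 1.13131 m (along the plate) below the hinge at the top edge, so the moment about the hinge is M = F × 1.13131 = 110.387 × 1.13131 = 124.882 kN·m.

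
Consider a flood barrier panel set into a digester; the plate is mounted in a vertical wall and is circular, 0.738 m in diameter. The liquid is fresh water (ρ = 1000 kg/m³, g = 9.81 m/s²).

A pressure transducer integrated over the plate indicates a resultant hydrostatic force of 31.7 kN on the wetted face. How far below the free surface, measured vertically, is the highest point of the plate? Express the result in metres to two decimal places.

d_top ≈ 7.19 m

γ = ρg = 1000 × 9.81 = 9810 N/m³ = 9.81 kN/m³.
A = π(0.369)² = 0.427762 m².
From F = γ·h_c·A, the centroid depth is h_c = 31.7/(9.81 × 0.427762) = 7.55419 m.
The centroid is at the centre, 0.369 m below the top of the plate, so the highest point sits at h_top = 7.55419 − 0.369 = 7.18519 m below the surface.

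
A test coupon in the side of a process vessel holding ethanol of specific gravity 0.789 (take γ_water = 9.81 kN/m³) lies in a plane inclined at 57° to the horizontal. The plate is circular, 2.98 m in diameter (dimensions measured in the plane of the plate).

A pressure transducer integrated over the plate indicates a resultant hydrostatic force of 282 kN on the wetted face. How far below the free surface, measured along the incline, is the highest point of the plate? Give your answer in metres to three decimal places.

y_top ≈ 4.739 m

γ = 0.789 × 9.81 = 7.74009 kN/m³.
A = π(1.49)² = 6.97465 m².
From F = γ·h_c·A, the centroid depth is h_c = 282/(7.74009 × 6.97465) = 5.22373 m.
Let θ = 57° be the plate's angle to the horizontal; measure y along the incline from where the plane meets the free surface. Vertical depth h = y·sinθ with sinθ = 0.838671.
Along the incline, y_c = h_c/sinθ = 5.22373/0.838671 = 6.22858 m.
The centroid is at the centre, 1.49 m below the top of the plate, so the highest point sits at y_top = 6.22858 − 1.49 = 4.73858 m along the incline.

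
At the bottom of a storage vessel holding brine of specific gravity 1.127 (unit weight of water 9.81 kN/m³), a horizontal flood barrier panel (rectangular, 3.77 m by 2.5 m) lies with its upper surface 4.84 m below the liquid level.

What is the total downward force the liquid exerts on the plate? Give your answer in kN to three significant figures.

F ≈ 504 kN

γ = 1.127 × 9.81 = 11.05587 kN/m³.
The plate is horizontal, so pressure is uniform at p = γ·h = 11.05587 × 4.84 = 53.5104 kN/m².
A = 3.77 × 2.5 = 9.425 m².
F = p·A = 53.5104 × 9.425 = 504.336 kN.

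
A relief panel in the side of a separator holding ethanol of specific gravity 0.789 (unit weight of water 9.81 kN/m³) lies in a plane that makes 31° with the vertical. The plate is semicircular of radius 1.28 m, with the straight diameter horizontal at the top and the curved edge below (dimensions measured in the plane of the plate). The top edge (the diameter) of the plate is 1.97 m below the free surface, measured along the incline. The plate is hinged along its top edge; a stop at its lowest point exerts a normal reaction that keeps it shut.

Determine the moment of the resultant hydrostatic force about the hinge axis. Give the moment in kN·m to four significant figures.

M ≈ 25.27 kN·m

γ = 0.789 × 9.81 = 7.74009 kN/m³.
The plate makes 31° with the vertical, i.e. θ = 90° − 31° = 59° to the horizontal. Measuring y along the incline from the free-surface line, vertical depth h = y·sinθ with sinθ = 0.857167.
The centroid of a semicircle lies 4r/(3π) = 0.543249 m from the diameter, here below the top edge, so y_c = 1.97 + 0.543249 = 2.51325 m and h_c = 2.51325 × 0.857167 = 2.15427 m.
A = πr²/2 = π × 1.28²/2 = 2.57359 m².
Resultant F = γ·h_c·A = 7.74009 × 2.15427 × 2.57359 = 42.9127 kN.
I_c = (π/8 − 8/(9π))·r⁴ = 0.109757 × 1.28⁴ = 0.294627 m⁴.
Centre of pressure: y_p = y_c + I_c/(y_c·A) = 2.51325 + 0.294627/(2.51325 × 2.57359) = 2.51325 + 0.045551 = 2.5588 m along the plane.
The resultant acts 0.543249 + 0.045551 = 0.5888 m (along the plate) below the hinge at the top edge, so the moment about the hinge is M = F × 0.5888 = 42.9127 × 0.5888 = 25.267 kN·m.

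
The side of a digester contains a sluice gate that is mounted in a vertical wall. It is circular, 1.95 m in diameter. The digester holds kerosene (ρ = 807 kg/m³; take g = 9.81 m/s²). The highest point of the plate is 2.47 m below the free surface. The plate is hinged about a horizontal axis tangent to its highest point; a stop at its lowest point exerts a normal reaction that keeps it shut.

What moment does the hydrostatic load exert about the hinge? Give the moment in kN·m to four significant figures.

M ≈ 85.03 kN·m

γ = ρg = 807 × 9.81 / 1000 = 7.91667 kN/m³.
The centroid is at the centre, 0.975 m below the top of the plate, so the centroid depth is h_c = 2.47 + 0.975 = 3.445 m.
A = π(0.975)² = 2.98648 m².
Resultant F = γ·h_c·A = 7.91667 × 3.445 × 2.98648 = 81.4501 kN.
I_c = πr⁴/4 = π × 0.975⁴/4 = 0.709755 m⁴.
Centre of pressure: y_p = y_c + I_c/(y_c·A) = 3.445 + 0.709755/(3.445 × 2.98648) = 3.445 + 0.0689858 = 3.51399 m along the plane.
The resultant acts 0.975 + 0.0689858 = 1.04399 m (along the plate) below the hinge at the top edge, so the moment about the hinge is M = F × 1.04399 = 81.4501 × 1.04399 = 85.0331 kN·m.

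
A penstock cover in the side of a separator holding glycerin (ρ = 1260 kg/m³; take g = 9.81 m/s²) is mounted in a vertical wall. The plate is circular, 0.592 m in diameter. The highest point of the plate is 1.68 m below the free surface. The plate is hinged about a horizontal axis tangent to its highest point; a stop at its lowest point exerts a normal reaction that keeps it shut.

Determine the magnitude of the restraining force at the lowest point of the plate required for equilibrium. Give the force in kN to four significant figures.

γ = ρg = 1260 × 9.81 / 1000 = 12.3606 kN/m³.
The centroid is at the centre, 0.296 m below the top of the plate, so the centroid depth is h_c = 1.68 + 0.296 = 1.976 m.
A = π(0.296)² = 0.275254 m².
Resultant F = γ·h_c·A = 12.3606 × 1.976 × 0.275254 = 6.72295 kN.
I_c = πr⁴/4 = π × 0.296⁴/4 = 0.00602916 m⁴.
Centre of pressure: y_p = y_c + I_c/(y_c·A) = 1.976 + 0.00602916/(1.976 × 0.275254) = 1.976 + 0.011085 = 1.98708 m along the plane.
The resultant acts 0.296 + 0.011085 = 0.307085 m (along the plate) below the hinge at the top edge, so the moment about the hinge is M = F × 0.307085 = 6.72295 × 0.307085 = 2.06452 kN·m.
A normal force at the bottom, 0.592 m from the hinge, must supply this moment: P = 2.06452/0.592 = 3.48736 kN.

P ≈ 3.487 kN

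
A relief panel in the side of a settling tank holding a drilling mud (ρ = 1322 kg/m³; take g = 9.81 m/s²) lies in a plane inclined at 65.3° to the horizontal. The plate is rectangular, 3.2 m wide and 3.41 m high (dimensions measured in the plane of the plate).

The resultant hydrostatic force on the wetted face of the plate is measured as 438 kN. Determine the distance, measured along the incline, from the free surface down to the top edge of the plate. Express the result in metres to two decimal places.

γ = ρg = 1322 × 9.81 / 1000 = 12.96882 kN/m³.
A = 3.2 × 3.41 = 10.912 m².
From F = γ·h_c·A, the centroid depth is h_c = 438/(12.96882 × 10.912) = 3.09506 m.
Let θ = 65.3° be the plate's angle to the horizontal; measure y along the incline from where the plane meets the free surface. Vertical depth h = y·sinθ with sinθ = 0.908508.
Along the incline, y_c = h_c/sinθ = 3.09506/0.908508 = 3.40675 m.
The centroid lies 3.41/2 = 1.705 m below the top edge, so the top edge sits at y_top = 3.40675 − 1.705 = 1.70175 m along the incline.

y_top ≈ 1.70 m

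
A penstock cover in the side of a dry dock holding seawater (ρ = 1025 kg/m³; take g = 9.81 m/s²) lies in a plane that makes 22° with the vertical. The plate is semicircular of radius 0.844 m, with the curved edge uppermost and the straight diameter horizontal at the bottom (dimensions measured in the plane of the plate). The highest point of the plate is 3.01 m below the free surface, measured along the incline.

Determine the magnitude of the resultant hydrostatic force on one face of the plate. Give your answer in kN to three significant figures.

F ≈ 36.5 kN

γ = ρg = 1025 × 9.81 / 1000 = 10.05525 kN/m³.
The plate makes 22° with the vertical, i.e. θ = 90° − 22° = 68° to the horizontal. Measuring y along the incline from the free-surface line, vertical depth h = y·sinθ with sinθ = 0.927184.
The centroid lies 4r/(3π) = 0.358205 m above the diameter, so r − 4r/(3π) = 0.844 − 0.358205 = 0.485795 m below the topmost point, so y_c = 3.01 + 0.485795 = 3.49579 m and h_c = 3.49579 × 0.927184 = 3.24124 m.
A = πr²/2 = π × 0.844²/2 = 1.11893 m².
Resultant F = γ·h_c·A = 10.05525 × 3.24124 × 1.11893 = 36.4676 kN.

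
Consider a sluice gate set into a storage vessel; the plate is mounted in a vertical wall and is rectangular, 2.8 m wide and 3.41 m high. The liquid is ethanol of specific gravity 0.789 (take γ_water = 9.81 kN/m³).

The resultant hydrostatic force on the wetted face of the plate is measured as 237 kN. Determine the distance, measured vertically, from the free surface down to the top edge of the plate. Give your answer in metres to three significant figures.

γ = 0.789 × 9.81 = 7.74009 kN/m³.
A = 2.8 × 3.41 = 9.548 m².
From F = γ·h_c·A, the centroid depth is h_c = 237/(7.74009 × 9.548) = 3.20693 m.
The centroid lies 3.41/2 = 1.705 m below the top edge, so the top edge sits at h_top = 3.20693 − 1.705 = 1.50193 m below the surface.

d_top ≈ 1.50 m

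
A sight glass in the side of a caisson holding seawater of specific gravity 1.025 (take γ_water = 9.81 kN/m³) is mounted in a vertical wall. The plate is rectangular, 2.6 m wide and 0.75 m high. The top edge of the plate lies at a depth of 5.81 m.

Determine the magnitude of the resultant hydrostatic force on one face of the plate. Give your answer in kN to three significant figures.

γ = 1.025 × 9.81 = 10.05525 kN/m³.
The centroid lies 0.75/2 = 0.375 m below the top edge, so the centroid depth is h_c = 5.81 + 0.375 = 6.185 m.
A = 2.6 × 0.75 = 1.95 m².
Resultant F = γ·h_c·A = 10.05525 × 6.185 × 1.95 = 121.274 kN.

F ≈ 121 kN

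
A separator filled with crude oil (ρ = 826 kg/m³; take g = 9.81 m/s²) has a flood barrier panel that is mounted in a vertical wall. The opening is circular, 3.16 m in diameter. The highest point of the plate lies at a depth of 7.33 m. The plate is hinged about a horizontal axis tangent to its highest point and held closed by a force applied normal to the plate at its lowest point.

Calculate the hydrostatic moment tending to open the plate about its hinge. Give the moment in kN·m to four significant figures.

M ≈ 934.3 kN·m

γ = ρg = 826 × 9.81 / 1000 = 8.10306 kN/m³.
The centroid is at the centre, 1.58 m below the top of the plate, so the centroid depth is h_c = 7.33 + 1.58 = 8.91 m.
A = π(1.58)² = 7.84267 m².
Resultant F = γ·h_c·A = 8.10306 × 8.91 × 7.84267 = 566.227 kN.
I_c = πr⁴/4 = π × 1.58⁴/4 = 4.89461 m⁴.
Centre of pressure: y_p = y_c + I_c/(y_c·A) = 8.91 + 4.89461/(8.91 × 7.84267) = 8.91 + 0.0700449 = 8.98004 m along the plane.
The resultant acts 1.58 + 0.0700449 = 1.65004 m (along the plate) below the hinge at the top edge, so the moment about the hinge is M = F × 1.65004 = 566.227 × 1.65004 = 934.297 kN·m.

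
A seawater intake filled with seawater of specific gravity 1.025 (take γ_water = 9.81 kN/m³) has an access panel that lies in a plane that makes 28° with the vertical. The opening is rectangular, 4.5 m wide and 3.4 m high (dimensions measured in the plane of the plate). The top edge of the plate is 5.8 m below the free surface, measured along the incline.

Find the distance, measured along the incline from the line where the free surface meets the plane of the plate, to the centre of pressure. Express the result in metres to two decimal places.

γ = 1.025 × 9.81 = 10.05525 kN/m³.
The plate makes 28° with the vertical, i.e. θ = 90° − 28° = 62° to the horizontal. Measuring y along the incline from the free-surface line, vertical depth h = y·sinθ with sinθ = 0.882948.
The centroid lies 3.4/2 = 1.7 m below the top edge, so y_c = 5.8 + 1.7 = 7.5 m and h_c = 7.5 × 0.882948 = 6.62211 m.
A = 4.5 × 3.4 = 15.3 m².
Resultant F = γ·h_c·A = 10.05525 × 6.62211 × 15.3 = 1018.78 kN.
I_c = b·h³/12 = 4.5 × 3.4³/12 = 14.739 m⁴.
Centre of pressure: y_p = y_c + I_c/(y_c·A) = 7.5 + 14.739/(7.5 × 15.3) = 7.5 + 0.128444 = 7.62844 m along the plane.

y_p = 7.63 m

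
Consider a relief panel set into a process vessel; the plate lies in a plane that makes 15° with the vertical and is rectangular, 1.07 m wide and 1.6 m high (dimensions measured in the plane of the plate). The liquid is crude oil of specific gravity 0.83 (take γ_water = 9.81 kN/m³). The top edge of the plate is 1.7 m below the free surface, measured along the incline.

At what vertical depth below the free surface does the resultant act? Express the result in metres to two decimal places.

γ = 0.83 × 9.81 = 8.1423 kN/m³.
The plate makes 15° with the vertical, i.e. θ = 90° − 15° = 75° to the horizontal. Measuring y along the incline from the free-surface line, vertical depth h = y·sinθ with sinθ = 0.965926.
The centroid lies 1.6/2 = 0.8 m below the top edge, so y_c = 1.7 + 0.8 = 2.5 m and h_c = 2.5 × 0.965926 = 2.41481 m.
A = 1.07 × 1.6 = 1.712 m².
Resultant F = γ·h_c·A = 8.1423 × 2.41481 × 1.712 = 33.6615 kN.
I_c = b·h³/12 = 1.07 × 1.6³/12 = 0.365227 m⁴.
Centre of pressure: y_p = y_c + I_c/(y_c·A) = 2.5 + 0.365227/(2.5 × 1.712) = 2.5 + 0.0853334 = 2.58533 m along the plane.
Vertically, h_p = y_p·sinθ = 2.58533 × 0.965926 = 2.49724 m.

h_p = 2.50 m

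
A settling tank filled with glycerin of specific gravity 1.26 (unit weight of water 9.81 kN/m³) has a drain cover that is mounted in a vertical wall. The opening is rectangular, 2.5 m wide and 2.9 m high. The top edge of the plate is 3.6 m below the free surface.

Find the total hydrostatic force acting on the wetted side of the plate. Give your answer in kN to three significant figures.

γ = 1.26 × 9.81 = 12.3606 kN/m³.
The centroid lies 2.9/2 = 1.45 m below the top edge, so the centroid depth is h_c = 3.6 + 1.45 = 5.05 m.
A = 2.5 × 2.9 = 7.25 m².
Resultant F = γ·h_c·A = 12.3606 × 5.05 × 7.25 = 452.552 kN.

F ≈ 453 kN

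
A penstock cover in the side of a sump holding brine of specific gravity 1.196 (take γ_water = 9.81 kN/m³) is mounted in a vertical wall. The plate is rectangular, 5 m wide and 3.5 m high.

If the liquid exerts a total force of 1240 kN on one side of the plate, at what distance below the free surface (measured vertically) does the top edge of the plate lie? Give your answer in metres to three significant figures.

γ = 1.196 × 9.81 = 11.73276 kN/m³.
A = 5 × 3.5 = 17.5 m².
From F = γ·h_c·A, the centroid depth is h_c = 1240/(11.73276 × 17.5) = 6.03926 m.
The centroid lies 3.5/2 = 1.75 m below the top edge, so the top edge sits at h_top = 6.03926 − 1.75 = 4.28926 m below the surface.

d_top ≈ 4.29 m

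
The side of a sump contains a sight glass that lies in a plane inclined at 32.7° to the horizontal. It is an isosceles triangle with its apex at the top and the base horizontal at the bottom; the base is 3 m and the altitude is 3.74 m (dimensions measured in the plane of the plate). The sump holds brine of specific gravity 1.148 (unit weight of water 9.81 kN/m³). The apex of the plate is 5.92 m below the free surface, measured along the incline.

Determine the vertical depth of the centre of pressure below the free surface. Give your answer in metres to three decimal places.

h_p = 4.595 m

γ = 1.148 × 9.81 = 11.26188 kN/m³.
Let θ = 32.7° be the plate's angle to the horizontal; measure y along the incline from where the plane meets the free surface. Vertical depth h = y·sinθ with sinθ = 0.540240.
With the apex up, the centroid sits 2h/3 = 2 × 3.74/3 = 2.49333 m below the apex, so y_c = 5.92 + 2.49333 = 8.41333 m and h_c = 8.41333 × 0.540240 = 4.54522 m.
A = ½ × 3 × 3.74 = 5.61 m².
Resultant F = γ·h_c·A = 11.26188 × 4.54522 × 5.61 = 287.163 kN.
I_c = b·h³/36 = 3 × 3.74³/36 = 4.35947 m⁴.
Centre of pressure: y_p = y_c + I_c/(y_c·A) = 8.41333 + 4.35947/(8.41333 × 5.61) = 8.41333 + 0.092364 = 8.50569 m along the plane.
Vertically, h_p = y_p·sinθ = 8.50569 × 0.540240 = 4.59511 m.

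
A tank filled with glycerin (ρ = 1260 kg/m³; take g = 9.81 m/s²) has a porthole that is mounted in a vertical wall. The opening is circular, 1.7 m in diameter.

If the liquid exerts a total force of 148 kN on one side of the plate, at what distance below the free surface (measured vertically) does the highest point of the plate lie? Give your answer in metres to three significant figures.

d_top ≈ 4.43 m

γ = ρg = 1260 × 9.81 / 1000 = 12.3606 kN/m³.
A = π(0.85)² = 2.2698 m².
From F = γ·h_c·A, the centroid depth is h_c = 148/(12.3606 × 2.2698) = 5.27515 m.
The centroid is at the centre, 0.85 m below the top of the plate, so the highest point sits at h_top = 5.27515 − 0.85 = 4.42515 m below the surface.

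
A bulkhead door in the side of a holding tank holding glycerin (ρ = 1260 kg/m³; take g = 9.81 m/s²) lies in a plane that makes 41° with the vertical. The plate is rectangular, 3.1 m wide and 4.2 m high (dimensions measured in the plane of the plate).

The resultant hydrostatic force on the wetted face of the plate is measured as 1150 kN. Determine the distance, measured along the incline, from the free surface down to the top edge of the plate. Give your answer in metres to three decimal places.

γ = ρg = 1260 × 9.81 / 1000 = 12.3606 kN/m³.
A = 3.1 × 4.2 = 13.02 m².
From F = γ·h_c·A, the centroid depth is h_c = 1150/(12.3606 × 13.02) = 7.14574 m.
The plate makes 41° with the vertical, i.e. θ = 90° − 41° = 49° to the horizontal. Measuring y along the incline from the free-surface line, vertical depth h = y·sinθ with sinθ = 0.754710.
Along the incline, y_c = h_c/sinθ = 7.14574/0.754710 = 9.46819 m.
The centroid lies 4.2/2 = 2.1 m below the top edge, so the top edge sits at y_top = 9.46819 − 2.1 = 7.36819 m along the incline.

y_top ≈ 7.368 m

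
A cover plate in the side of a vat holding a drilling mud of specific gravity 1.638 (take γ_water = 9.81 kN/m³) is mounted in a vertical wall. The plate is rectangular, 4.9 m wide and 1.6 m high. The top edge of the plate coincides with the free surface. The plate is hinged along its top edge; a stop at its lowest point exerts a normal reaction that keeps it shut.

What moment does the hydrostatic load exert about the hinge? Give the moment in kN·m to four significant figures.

γ = 1.638 × 9.81 = 16.06878 kN/m³.
The centroid lies 1.6/2 = 0.8 m below the top edge, so the centroid depth is h_c = 0.8 m.
A = 4.9 × 1.6 = 7.84 m².
Resultant F = γ·h_c·A = 16.06878 × 0.8 × 7.84 = 100.783 kN.
I_c = b·h³/12 = 4.9 × 1.6³/12 = 1.67253 m⁴.
Centre of pressure: y_p = y_c + I_c/(y_c·A) = 0.8 + 1.67253/(0.8 × 7.84) = 0.8 + 0.266666 = 1.06667 m along the plane.
The resultant acts 0.8 + 0.266666 = 1.06667 m (along the plate) below the hinge at the top edge, so the moment about the hinge is M = F × 1.06667 = 100.783 × 1.06667 = 107.502 kN·m.

M ≈ 107.5 kN·m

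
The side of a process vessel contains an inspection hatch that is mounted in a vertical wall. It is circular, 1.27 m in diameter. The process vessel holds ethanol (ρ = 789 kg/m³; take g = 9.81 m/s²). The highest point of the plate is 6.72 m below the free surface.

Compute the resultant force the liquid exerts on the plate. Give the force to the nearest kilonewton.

F ≈ 72 kN

γ = ρg = 789 × 9.81 / 1000 = 7.74009 kN/m³.
The centroid is at the centre, 0.635 m below the top of the plate, so the centroid depth is h_c = 6.72 + 0.635 = 7.355 m.
A = π(0.635)² = 1.26677 m².
Resultant F = γ·h_c·A = 7.74009 × 7.355 × 1.26677 = 72.1151 kN.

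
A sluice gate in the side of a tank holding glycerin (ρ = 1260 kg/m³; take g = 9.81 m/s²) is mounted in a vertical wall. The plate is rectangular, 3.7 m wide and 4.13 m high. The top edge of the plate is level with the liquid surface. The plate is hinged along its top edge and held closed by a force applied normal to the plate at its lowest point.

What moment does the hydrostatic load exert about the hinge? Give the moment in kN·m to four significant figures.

M ≈ 1074 kN·m

γ = ρg = 1260 × 9.81 / 1000 = 12.3606 kN/m³.
The centroid lies 4.13/2 = 2.065 m below the top edge, so the centroid depth is h_c = 2.065 m.
A = 3.7 × 4.13 = 15.281 m².
Resultant F = γ·h_c·A = 12.3606 × 2.065 × 15.281 = 390.042 kN.
I_c = b·h³/12 = 3.7 × 4.13³/12 = 21.7205 m⁴.
Centre of pressure: y_p = y_c + I_c/(y_c·A) = 2.065 + 21.7205/(2.065 × 15.281) = 2.065 + 0.688332 = 2.75333 m along the plane.
The resultant acts 2.065 + 0.688332 = 2.75333 m (along the plate) below the hinge at the top edge, so the moment about the hinge is M = F × 2.75333 = 390.042 × 2.75333 = 1073.91 kN·m.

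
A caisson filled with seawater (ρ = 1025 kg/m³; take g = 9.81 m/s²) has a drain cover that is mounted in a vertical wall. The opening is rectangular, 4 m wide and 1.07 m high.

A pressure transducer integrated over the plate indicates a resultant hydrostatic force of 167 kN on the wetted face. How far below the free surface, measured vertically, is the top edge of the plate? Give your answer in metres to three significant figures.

d_top ≈ 3.35 m

γ = ρg = 1025 × 9.81 / 1000 = 10.05525 kN/m³.
A = 4 × 1.07 = 4.28 m².
From F = γ·h_c·A, the centroid depth is h_c = 167/(10.05525 × 4.28) = 3.88043 m.
The centroid lies 1.07/2 = 0.535 m below the top edge, so the top edge sits at h_top = 3.88043 − 0.535 = 3.34543 m below the surface.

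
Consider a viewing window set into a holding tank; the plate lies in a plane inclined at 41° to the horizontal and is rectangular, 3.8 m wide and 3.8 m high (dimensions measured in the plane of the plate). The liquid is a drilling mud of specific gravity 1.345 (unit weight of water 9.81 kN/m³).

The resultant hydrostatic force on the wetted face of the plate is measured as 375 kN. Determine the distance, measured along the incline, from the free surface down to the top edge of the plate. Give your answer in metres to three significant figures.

γ = 1.345 × 9.81 = 13.19445 kN/m³.
A = 3.8 × 3.8 = 14.44 m².
From F = γ·h_c·A, the centroid depth is h_c = 375/(13.19445 × 14.44) = 1.96822 m.
Let θ = 41° be the plate's angle to the horizontal; measure y along the incline from where the plane meets the free surface. Vertical depth h = y·sinθ with sinθ = 0.656059.
Along the incline, y_c = h_c/sinθ = 1.96822/0.656059 = 3.00007 m.
The centroid lies 3.8/2 = 1.9 m below the top edge, so the top edge sits at y_top = 3.00007 − 1.9 = 1.10007 m along the incline.

y_top ≈ 1.10 m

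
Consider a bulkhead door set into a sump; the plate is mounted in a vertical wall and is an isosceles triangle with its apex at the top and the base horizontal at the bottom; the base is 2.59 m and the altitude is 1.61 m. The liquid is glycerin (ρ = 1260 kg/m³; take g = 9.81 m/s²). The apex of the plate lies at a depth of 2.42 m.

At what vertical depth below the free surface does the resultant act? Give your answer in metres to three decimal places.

γ = ρg = 1260 × 9.81 / 1000 = 12.3606 kN/m³.
With the apex up, the centroid sits 2h/3 = 2 × 1.61/3 = 1.07333 m below the apex, so the centroid depth is h_c = 2.42 + 1.07333 = 3.49333 m.
A = ½ × 2.59 × 1.61 = 2.08495 m².
Resultant F = γ·h_c·A = 12.3606 × 3.49333 × 2.08495 = 90.0274 kN.
I_c = b·h³/36 = 2.59 × 1.61³/36 = 0.300244 m⁴.
Centre of pressure: y_p = y_c + I_c/(y_c·A) = 3.49333 + 0.300244/(3.49333 × 2.08495) = 3.49333 + 0.041223 = 3.53455 m along the plane.

h_p = 3.535 m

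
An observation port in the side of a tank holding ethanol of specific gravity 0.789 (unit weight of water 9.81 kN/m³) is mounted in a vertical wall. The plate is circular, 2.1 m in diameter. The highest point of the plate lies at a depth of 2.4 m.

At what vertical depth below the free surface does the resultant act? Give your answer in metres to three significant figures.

γ = 0.789 × 9.81 = 7.74009 kN/m³.
The centroid is at the centre, 1.05 m below the top of the plate, so the centroid depth is h_c = 2.4 + 1.05 = 3.45 m.
A = π(1.05)² = 3.46361 m².
Resultant F = γ·h_c·A = 7.74009 × 3.45 × 3.46361 = 92.4899 kN.
I_c = πr⁴/4 = π × 1.05⁴/4 = 0.954656 m⁴.
Centre of pressure: y_p = y_c + I_c/(y_c·A) = 3.45 + 0.954656/(3.45 × 3.46361) = 3.45 + 0.0798912 = 3.52989 m along the plane.

h_p = 3.53 m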